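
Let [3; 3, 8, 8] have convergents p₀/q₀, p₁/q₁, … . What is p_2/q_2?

83/25

Using pₖ = aₖpₖ₋₁ + pₖ₋₂, qₖ = aₖqₖ₋₁ + qₖ₋₂ (with p₋₁=1, p₋₂=0, q₋₁=0, q₋₂=1):
  k=0: a=3, p=3, q=1
  k=1: a=3, p=10, q=3
  k=2: a=8, p=83, q=25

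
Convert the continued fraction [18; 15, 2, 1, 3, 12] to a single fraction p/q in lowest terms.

37467/2074

Using pₖ = aₖpₖ₋₁ + pₖ₋₂ and qₖ = aₖqₖ₋₁ + qₖ₋₂:
  k=0: a=18, p=18, q=1
  k=1: a=15, p=271, q=15
  k=2: a=2, p=560, q=31
  k=3: a=1, p=831, q=46
  k=4: a=3, p=3053, q=169
  k=5: a=12, p=37467, q=2074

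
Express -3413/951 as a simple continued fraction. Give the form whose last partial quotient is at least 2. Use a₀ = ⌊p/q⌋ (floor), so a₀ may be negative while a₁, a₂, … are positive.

[-4; 2, 2, 3, 5, 3, 3]

-3413 = -4×951 + 391
951 = 2×391 + 169
391 = 2×169 + 53
169 = 3×53 + 10
53 = 5×10 + 3
10 = 3×3 + 1
3 = 3×1 + 0  (stop)
So -3413/951 = [-4; 2, 2, 3, 5, 3, 3].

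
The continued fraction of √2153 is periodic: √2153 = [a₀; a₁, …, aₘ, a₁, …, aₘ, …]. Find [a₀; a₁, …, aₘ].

[46; 2, 2, 92]

a₀ = ⌊√2153⌋ = 46.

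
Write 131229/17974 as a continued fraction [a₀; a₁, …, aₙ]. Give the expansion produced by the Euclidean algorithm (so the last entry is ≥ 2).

131229 = 7×17974 + 5411
17974 = 3×5411 + 1741
5411 = 3×1741 + 188
1741 = 9×188 + 49
188 = 3×49 + 41
49 = 1×41 + 8
41 = 5×8 + 1
8 = 8×1 + 0  (stop)
So 131229/17974 = [7; 3, 3, 9, 3, 1, 5, 8].

[7; 3, 3, 9, 3, 1, 5, 8]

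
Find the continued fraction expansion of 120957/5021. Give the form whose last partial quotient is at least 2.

120957 = 24·5021 + 453
5021 = 11·453 + 38
453 = 11·38 + 35
38 = 1·35 + 3
35 = 11·3 + 2
3 = 1·2 + 1
2 = 2·1 + 0  (stop)
So 120957/5021 = [24; 11, 11, 1, 11, 1, 2].

[24; 11, 11, 1, 11, 1, 2]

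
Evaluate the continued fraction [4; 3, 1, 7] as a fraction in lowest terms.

Fold from the inside: start with 7/1.
  1 + 1/7 = 8/7
  3 + 7/8 = 31/8
  4 + 8/31 = 132/31

132/31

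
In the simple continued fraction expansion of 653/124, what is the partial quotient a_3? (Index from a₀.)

653 = 5·124 + 33   →  a_0 = 5
124 = 3·33 + 25   →  a_1 = 3
33 = 1·25 + 8   →  a_2 = 1
25 = 3·8 + 1   →  a_3 = 3

3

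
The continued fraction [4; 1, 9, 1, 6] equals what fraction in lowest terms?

373/76

Using pₖ = aₖpₖ₋₁ + pₖ₋₂ and qₖ = aₖqₖ₋₁ + qₖ₋₂:
  k=0: a=4, p=4, q=1
  k=1: a=1, p=5, q=1
  k=2: a=9, p=49, q=10
  k=3: a=1, p=54, q=11
  k=4: a=6, p=373, q=76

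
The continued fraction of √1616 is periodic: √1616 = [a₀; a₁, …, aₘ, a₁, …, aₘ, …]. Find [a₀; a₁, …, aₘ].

[40; 5, 80]

a₀ = ⌊√1616⌋ = 40.
With m₀=0, d₀=1 and mₖ₊₁ = dₖaₖ − mₖ, dₖ₊₁ = (n − mₖ₊₁²)/dₖ, aₖ₊₁ = ⌊(a₀+mₖ₊₁)/dₖ₊₁⌋:
  k=1: m=40, d=16, a=5
  k=2: m=40, d=1, a=80
d=1 and a=2a₀=80 at k=2, so the next step gives (m, d) = (40, 16) again — its k=1 value — and the period has length 2.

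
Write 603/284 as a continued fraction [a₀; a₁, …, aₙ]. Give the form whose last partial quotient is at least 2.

[2; 8, 8, 1, 3]

603 = 2×284 + 35
284 = 8×35 + 4
35 = 8×4 + 3
4 = 1×3 + 1
3 = 3×1 + 0  (stop)
So 603/284 = [2; 8, 8, 1, 3].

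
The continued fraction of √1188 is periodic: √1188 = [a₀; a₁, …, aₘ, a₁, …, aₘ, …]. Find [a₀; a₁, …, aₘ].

[34; 2, 7, 6, 7, 2, 68]

a₀ = ⌊√1188⌋ = 34.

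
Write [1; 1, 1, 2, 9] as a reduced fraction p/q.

Fold from the inside: start with 9/1.
  2 + 1/9 = 19/9
  1 + 9/19 = 28/19
  1 + 19/28 = 47/28
  1 + 28/47 = 75/47

75/47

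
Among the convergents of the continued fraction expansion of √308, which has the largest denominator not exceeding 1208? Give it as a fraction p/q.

12478/711

√308 = [17; 1, 1, 4, 1, 1, 34, …] (period length 6).
Convergents:
  p_0/q_0 = 17/1
  p_1/q_1 = 18/1
  p_2/q_2 = 35/2
  p_3/q_3 = 158/9
  p_4/q_4 = 193/11
  p_5/q_5 = 351/20
  p_6/q_6 = 12127/691
  p_7/q_7 = 12478/711
  p_8/q_8 = 24605/1402
q_7 = 711 ≤ 1208 < 1402 = q_8, so the answer is 12478/711.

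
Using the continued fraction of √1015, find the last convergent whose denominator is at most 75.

2262/71

√1015 = [31; 1, 6, 10, 2, 10, 6, 1, 62, …] (period length 8).
Convergents:
  p_0/q_0 = 31/1
  p_1/q_1 = 32/1
  p_2/q_2 = 223/7
  p_3/q_3 = 2262/71
  p_4/q_4 = 4747/149
q_3 = 71 ≤ 75 < 149 = q_4, so the answer is 2262/71.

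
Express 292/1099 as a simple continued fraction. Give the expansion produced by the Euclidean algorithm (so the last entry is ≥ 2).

[0; 3, 1, 3, 4, 3, 5]

292 = 0×1099 + 292
1099 = 3×292 + 223
292 = 1×223 + 69
223 = 3×69 + 16
69 = 4×16 + 5
16 = 3×5 + 1
5 = 5×1 + 0  (stop)
So 292/1099 = [0; 3, 1, 3, 4, 3, 5].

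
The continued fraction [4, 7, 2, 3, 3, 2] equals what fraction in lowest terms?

Using pₖ = aₖpₖ₋₁ + pₖ₋₂ and qₖ = aₖqₖ₋₁ + qₖ₋₂:
  k=0: a=4, p=4, q=1
  k=1: a=7, p=29, q=7
  k=2: a=2, p=62, q=15
  k=3: a=3, p=215, q=52
  k=4: a=3, p=707, q=171
  k=5: a=2, p=1629, q=394

1629/394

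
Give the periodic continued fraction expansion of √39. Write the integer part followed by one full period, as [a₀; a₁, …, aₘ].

[6; 4, 12]

a₀ = ⌊√39⌋ = 6.
With m₀=0, d₀=1 and mₖ₊₁ = dₖaₖ − mₖ, dₖ₊₁ = (n − mₖ₊₁²)/dₖ, aₖ₊₁ = ⌊(a₀+mₖ₊₁)/dₖ₊₁⌋:
  k=1: m=6, d=3, a=4
  k=2: m=6, d=1, a=12
d=1 and a=2a₀=12 at k=2, so the next step gives (m, d) = (6, 3) again — its k=1 value — and the period has length 2.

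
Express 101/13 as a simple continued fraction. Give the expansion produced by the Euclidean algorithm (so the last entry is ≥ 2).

101 = 7*13 + 10
13 = 1*10 + 3
10 = 3*3 + 1
3 = 3*1 + 0  (stop)
So 101/13 = [7; 1, 3, 3].

[7; 1, 3, 3]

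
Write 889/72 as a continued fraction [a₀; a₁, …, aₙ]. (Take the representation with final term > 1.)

889 = 12*72 + 25
72 = 2*25 + 22
25 = 1*22 + 3
22 = 7*3 + 1
3 = 3*1 + 0  (stop)
So 889/72 = [12; 2, 1, 7, 3].

[12; 2, 1, 7, 3]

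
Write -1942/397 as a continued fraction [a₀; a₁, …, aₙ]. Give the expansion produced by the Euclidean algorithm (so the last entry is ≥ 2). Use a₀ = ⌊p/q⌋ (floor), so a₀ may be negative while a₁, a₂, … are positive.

-1942 = -5*397 + 43
397 = 9*43 + 10
43 = 4*10 + 3
10 = 3*3 + 1
3 = 3*1 + 0  (stop)
So -1942/397 = [-5; 9, 4, 3, 3].

[-5; 9, 4, 3, 3]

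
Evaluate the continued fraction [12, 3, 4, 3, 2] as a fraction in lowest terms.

Fold from the inside: start with 2/1.
  3 + 1/2 = 7/2
  4 + 2/7 = 30/7
  3 + 7/30 = 97/30
  12 + 30/97 = 1194/97

1194/97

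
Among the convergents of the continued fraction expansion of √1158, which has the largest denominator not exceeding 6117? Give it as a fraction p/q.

√1158 = [34; 34, 68, …] (period length 2).
Convergents:
  p_0/q_0 = 34/1
  p_1/q_1 = 1157/34
  p_2/q_2 = 78710/2313
  p_3/q_3 = 2677297/78676
q_2 = 2313 ≤ 6117 < 78676 = q_3, so the answer is 78710/2313.

78710/2313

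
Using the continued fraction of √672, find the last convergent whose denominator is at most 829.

√672 = [25; 1, 11, 1, 50, …] (period length 4).
Convergents:
  p_0/q_0 = 25/1
  p_1/q_1 = 26/1
  p_2/q_2 = 311/12
  p_3/q_3 = 337/13
  p_4/q_4 = 17161/662
  p_5/q_5 = 17498/675
  p_6/q_6 = 209639/8087
q_5 = 675 ≤ 829 < 8087 = q_6, so the answer is 17498/675.

17498/675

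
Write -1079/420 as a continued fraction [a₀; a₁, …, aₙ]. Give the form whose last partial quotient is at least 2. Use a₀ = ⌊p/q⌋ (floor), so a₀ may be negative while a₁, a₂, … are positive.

[-3; 2, 3, 8, 3, 2]

-1079 = -3·420 + 181
420 = 2·181 + 58
181 = 3·58 + 7
58 = 8·7 + 2
7 = 3·2 + 1
2 = 2·1 + 0  (stop)
So -1079/420 = [-3; 2, 3, 8, 3, 2].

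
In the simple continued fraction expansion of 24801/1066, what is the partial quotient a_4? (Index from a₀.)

3

24801 = 23·1066 + 283   →  a_0 = 23
1066 = 3·283 + 217   →  a_1 = 3
283 = 1·217 + 66   →  a_2 = 1
217 = 3·66 + 19   →  a_3 = 3
66 = 3·19 + 9   →  a_4 = 3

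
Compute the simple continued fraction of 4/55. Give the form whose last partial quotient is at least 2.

[0; 13, 1, 3]

4 = 0×55 + 4
55 = 13×4 + 3
4 = 1×3 + 1
3 = 3×1 + 0  (stop)
So 4/55 = [0; 13, 1, 3].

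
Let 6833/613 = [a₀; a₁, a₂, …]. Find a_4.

3

6833 = 11·613 + 90   →  a_0 = 11
613 = 6·90 + 73   →  a_1 = 6
90 = 1·73 + 17   →  a_2 = 1
73 = 4·17 + 5   →  a_3 = 4
17 = 3·5 + 2   →  a_4 = 3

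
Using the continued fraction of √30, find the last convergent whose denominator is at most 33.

√30 = [5; 2, 10, …] (period length 2).
Convergents:
  p_0/q_0 = 5/1
  p_1/q_1 = 11/2
  p_2/q_2 = 115/21
  p_3/q_3 = 241/44
q_2 = 21 ≤ 33 < 44 = q_3, so the answer is 115/21.

115/21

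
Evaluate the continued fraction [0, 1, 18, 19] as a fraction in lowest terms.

Using pₖ = aₖpₖ₋₁ + pₖ₋₂ and qₖ = aₖqₖ₋₁ + qₖ₋₂:
  k=0: a=0, p=0, q=1
  k=1: a=1, p=1, q=1
  k=2: a=18, p=18, q=19
  k=3: a=19, p=343, q=362

343/362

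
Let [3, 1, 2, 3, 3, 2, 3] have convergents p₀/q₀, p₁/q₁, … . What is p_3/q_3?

Using pₖ = aₖpₖ₋₁ + pₖ₋₂, qₖ = aₖqₖ₋₁ + qₖ₋₂ (with p₋₁=1, p₋₂=0, q₋₁=0, q₋₂=1):
  k=0: a=3, p=3, q=1
  k=1: a=1, p=4, q=1
  k=2: a=2, p=11, q=3
  k=3: a=3, p=37, q=10

37/10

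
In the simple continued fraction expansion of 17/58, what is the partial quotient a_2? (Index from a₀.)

17 = 0·58 + 17   →  a_0 = 0
58 = 3·17 + 7   →  a_1 = 3
17 = 2·7 + 3   →  a_2 = 2

2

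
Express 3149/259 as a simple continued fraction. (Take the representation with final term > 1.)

3149 = 12*259 + 41
259 = 6*41 + 13
41 = 3*13 + 2
13 = 6*2 + 1
2 = 2*1 + 0  (stop)
So 3149/259 = [12; 6, 3, 6, 2].

[12; 6, 3, 6, 2]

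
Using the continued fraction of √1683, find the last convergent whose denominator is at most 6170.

137965/3363

√1683 = [41; 41, 82, …] (period length 2).
Convergents:
  p_0/q_0 = 41/1
  p_1/q_1 = 1682/41
  p_2/q_2 = 137965/3363
  p_3/q_3 = 5658247/137924
q_2 = 3363 ≤ 6170 < 137924 = q_3, so the answer is 137965/3363.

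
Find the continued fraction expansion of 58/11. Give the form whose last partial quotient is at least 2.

58 = 5*11 + 3
11 = 3*3 + 2
3 = 1*2 + 1
2 = 2*1 + 0  (stop)
So 58/11 = [5; 3, 1, 2].

[5; 3, 1, 2]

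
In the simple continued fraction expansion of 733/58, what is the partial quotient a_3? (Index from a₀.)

1

733 = 12·58 + 37   →  a_0 = 12
58 = 1·37 + 21   →  a_1 = 1
37 = 1·21 + 16   →  a_2 = 1
21 = 1·16 + 5   →  a_3 = 1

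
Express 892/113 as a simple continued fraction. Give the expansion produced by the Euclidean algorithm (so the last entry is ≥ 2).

892 = 7·113 + 101
113 = 1·101 + 12
101 = 8·12 + 5
12 = 2·5 + 2
5 = 2·2 + 1
2 = 2·1 + 0  (stop)
So 892/113 = [7; 1, 8, 2, 2, 2].

[7; 1, 8, 2, 2, 2]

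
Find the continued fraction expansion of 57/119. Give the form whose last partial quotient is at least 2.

[0; 2, 11, 2, 2]

57 = 0×119 + 57
119 = 2×57 + 5
57 = 11×5 + 2
5 = 2×2 + 1
2 = 2×1 + 0  (stop)
So 57/119 = [0; 2, 11, 2, 2].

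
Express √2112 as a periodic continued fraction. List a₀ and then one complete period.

[45; 1, 21, 1, 90]

a₀ = ⌊√2112⌋ = 45.
With m₀=0, d₀=1 and mₖ₊₁ = dₖaₖ − mₖ, dₖ₊₁ = (n − mₖ₊₁²)/dₖ, aₖ₊₁ = ⌊(a₀+mₖ₊₁)/dₖ₊₁⌋:
  k=1: m=45, d=87, a=1
  k=2: m=42, d=4, a=21
  k=3: m=42, d=87, a=1
  k=4: m=45, d=1, a=90
d=1 and a=2a₀=90 at k=4, so the next step gives (m, d) = (45, 87) again — its k=1 value — and the period has length 4.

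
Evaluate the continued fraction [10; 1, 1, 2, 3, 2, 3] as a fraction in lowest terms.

Using pₖ = aₖpₖ₋₁ + pₖ₋₂ and qₖ = aₖqₖ₋₁ + qₖ₋₂:
  k=0: a=10, p=10, q=1
  k=1: a=1, p=11, q=1
  k=2: a=1, p=21, q=2
  k=3: a=2, p=53, q=5
  k=4: a=3, p=180, q=17
  k=5: a=2, p=413, q=39
  k=6: a=3, p=1419, q=134

1419/134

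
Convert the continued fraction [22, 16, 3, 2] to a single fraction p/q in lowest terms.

2515/114

Fold from the inside: start with 2/1.
  3 + 1/2 = 7/2
  16 + 2/7 = 114/7
  22 + 7/114 = 2515/114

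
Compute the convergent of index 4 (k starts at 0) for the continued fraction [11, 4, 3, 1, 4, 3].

910/81

Using pₖ = aₖpₖ₋₁ + pₖ₋₂, qₖ = aₖqₖ₋₁ + qₖ₋₂ (with p₋₁=1, p₋₂=0, q₋₁=0, q₋₂=1):
  k=0: a=11, p=11, q=1
  k=1: a=4, p=45, q=4
  k=2: a=3, p=146, q=13
  k=3: a=1, p=191, q=17
  k=4: a=4, p=910, q=81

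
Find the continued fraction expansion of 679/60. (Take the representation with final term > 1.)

[11; 3, 6, 3]

679 = 11·60 + 19
60 = 3·19 + 3
19 = 6·3 + 1
3 = 3·1 + 0  (stop)
So 679/60 = [11; 3, 6, 3].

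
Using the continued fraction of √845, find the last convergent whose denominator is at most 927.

√845 = [29; 14, 1, 1, 14, 58, …] (period length 5).
Convergents:
  p_0/q_0 = 29/1
  p_1/q_1 = 407/14
  p_2/q_2 = 436/15
  p_3/q_3 = 843/29
  p_4/q_4 = 12238/421
  p_5/q_5 = 710647/24447
q_4 = 421 ≤ 927 < 24447 = q_5, so the answer is 12238/421.

12238/421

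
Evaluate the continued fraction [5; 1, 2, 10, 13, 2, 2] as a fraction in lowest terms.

Fold from the inside: start with 2/1.
  2 + 1/2 = 5/2
  13 + 2/5 = 67/5
  10 + 5/67 = 675/67
  2 + 67/675 = 1417/675
  1 + 675/1417 = 2092/1417
  5 + 1417/2092 = 11877/2092

11877/2092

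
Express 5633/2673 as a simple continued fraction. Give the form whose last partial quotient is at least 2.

[2; 9, 3, 5, 3, 2, 2]

5633 = 2*2673 + 287
2673 = 9*287 + 90
287 = 3*90 + 17
90 = 5*17 + 5
17 = 3*5 + 2
5 = 2*2 + 1
2 = 2*1 + 0  (stop)
So 5633/2673 = [2; 9, 3, 5, 3, 2, 2].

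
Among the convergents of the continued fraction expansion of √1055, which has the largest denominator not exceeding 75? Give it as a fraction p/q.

1689/52

√1055 = [32; 2, 12, 2, 64, …] (period length 4).
Convergents:
  p_0/q_0 = 32/1
  p_1/q_1 = 65/2
  p_2/q_2 = 812/25
  p_3/q_3 = 1689/52
  p_4/q_4 = 108908/3353
q_3 = 52 ≤ 75 < 3353 = q_4, so the answer is 1689/52.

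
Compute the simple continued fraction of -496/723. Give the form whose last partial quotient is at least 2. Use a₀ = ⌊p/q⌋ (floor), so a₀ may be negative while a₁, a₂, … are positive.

[-1; 3, 5, 2, 2, 8]

-496 = -1·723 + 227
723 = 3·227 + 42
227 = 5·42 + 17
42 = 2·17 + 8
17 = 2·8 + 1
8 = 8·1 + 0  (stop)
So -496/723 = [-1; 3, 5, 2, 2, 8].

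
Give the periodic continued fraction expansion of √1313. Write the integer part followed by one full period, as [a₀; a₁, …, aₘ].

a₀ = ⌊√1313⌋ = 36.
With m₀=0, d₀=1 and mₖ₊₁ = dₖaₖ − mₖ, dₖ₊₁ = (n − mₖ₊₁²)/dₖ, aₖ₊₁ = ⌊(a₀+mₖ₊₁)/dₖ₊₁⌋:
  k=1: m=36, d=17, a=4
  k=2: m=32, d=17, a=4
  k=3: m=36, d=1, a=72
d=1 and a=2a₀=72 at k=3, so the next step gives (m, d) = (36, 17) again — its k=1 value — and the period has length 3.

[36; 4, 4, 72]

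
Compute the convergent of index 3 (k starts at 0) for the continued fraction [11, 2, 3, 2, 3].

183/16

Using pₖ = aₖpₖ₋₁ + pₖ₋₂, qₖ = aₖqₖ₋₁ + qₖ₋₂ (with p₋₁=1, p₋₂=0, q₋₁=0, q₋₂=1):
  k=0: a=11, p=11, q=1
  k=1: a=2, p=23, q=2
  k=2: a=3, p=80, q=7
  k=3: a=2, p=183, q=16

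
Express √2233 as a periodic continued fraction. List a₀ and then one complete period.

[47; 3, 1, 12, 1, 3, 94]

a₀ = ⌊√2233⌋ = 47.
With m₀=0, d₀=1 and mₖ₊₁ = dₖaₖ − mₖ, dₖ₊₁ = (n − mₖ₊₁²)/dₖ, aₖ₊₁ = ⌊(a₀+mₖ₊₁)/dₖ₊₁⌋:
  k=1: m=47, d=24, a=3
  k=2: m=25, d=67, a=1
  k=3: m=42, d=7, a=12
  k=4: m=42, d=67, a=1
  k=5: m=25, d=24, a=3
  k=6: m=47, d=1, a=94
d=1 and a=2a₀=94 at k=6, so the next step gives (m, d) = (47, 24) again — its k=1 value — and the period has length 6.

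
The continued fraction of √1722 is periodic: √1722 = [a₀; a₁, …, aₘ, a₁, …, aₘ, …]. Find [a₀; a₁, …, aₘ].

a₀ = ⌊√1722⌋ = 41.
With m₀=0, d₀=1 and mₖ₊₁ = dₖaₖ − mₖ, dₖ₊₁ = (n − mₖ₊₁²)/dₖ, aₖ₊₁ = ⌊(a₀+mₖ₊₁)/dₖ₊₁⌋:
  k=1: m=41, d=41, a=2
  k=2: m=41, d=1, a=82
d=1 and a=2a₀=82 at k=2, so the next step gives (m, d) = (41, 41) again — its k=1 value — and the period has length 2.

[41; 2, 82]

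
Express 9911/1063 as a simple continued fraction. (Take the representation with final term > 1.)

[9; 3, 11, 10, 3]

9911 = 9×1063 + 344
1063 = 3×344 + 31
344 = 11×31 + 3
31 = 10×3 + 1
3 = 3×1 + 0  (stop)
So 9911/1063 = [9; 3, 11, 10, 3].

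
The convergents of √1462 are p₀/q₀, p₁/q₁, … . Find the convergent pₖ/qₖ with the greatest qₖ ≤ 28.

√1462 = [38; 4, 4, 4, 76, …] (period length 4).
Convergents:
  p_0/q_0 = 38/1
  p_1/q_1 = 153/4
  p_2/q_2 = 650/17
  p_3/q_3 = 2753/72
q_2 = 17 ≤ 28 < 72 = q_3, so the answer is 650/17.

650/17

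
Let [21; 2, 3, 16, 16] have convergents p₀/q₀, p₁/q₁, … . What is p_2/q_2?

150/7

Using pₖ = aₖpₖ₋₁ + pₖ₋₂, qₖ = aₖqₖ₋₁ + qₖ₋₂ (with p₋₁=1, p₋₂=0, q₋₁=0, q₋₂=1):
  k=0: a=21, p=21, q=1
  k=1: a=2, p=43, q=2
  k=2: a=3, p=150, q=7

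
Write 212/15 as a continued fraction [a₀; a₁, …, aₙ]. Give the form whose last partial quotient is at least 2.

212 = 14·15 + 2
15 = 7·2 + 1
2 = 2·1 + 0  (stop)
So 212/15 = [14; 7, 2].

[14; 7, 2]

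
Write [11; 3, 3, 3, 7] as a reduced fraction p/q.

2724/241

Using pₖ = aₖpₖ₋₁ + pₖ₋₂ and qₖ = aₖqₖ₋₁ + qₖ₋₂:
  k=0: a=11, p=11, q=1
  k=1: a=3, p=34, q=3
  k=2: a=3, p=113, q=10
  k=3: a=3, p=373, q=33
  k=4: a=7, p=2724, q=241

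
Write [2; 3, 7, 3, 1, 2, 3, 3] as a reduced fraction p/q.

6453/2783

Fold from the inside: start with 3/1.
  3 + 1/3 = 10/3
  2 + 3/10 = 23/10
  1 + 10/23 = 33/23
  3 + 23/33 = 122/33
  7 + 33/122 = 887/122
  3 + 122/887 = 2783/887
  2 + 887/2783 = 6453/2783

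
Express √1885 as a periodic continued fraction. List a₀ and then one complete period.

a₀ = ⌊√1885⌋ = 43.

[43; 2, 2, 2, 86]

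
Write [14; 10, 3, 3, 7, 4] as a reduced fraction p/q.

43856/3111

Using pₖ = aₖpₖ₋₁ + pₖ₋₂ and qₖ = aₖqₖ₋₁ + qₖ₋₂:
  k=0: a=14, p=14, q=1
  k=1: a=10, p=141, q=10
  k=2: a=3, p=437, q=31
  k=3: a=3, p=1452, q=103
  k=4: a=7, p=10601, q=752
  k=5: a=4, p=43856, q=3111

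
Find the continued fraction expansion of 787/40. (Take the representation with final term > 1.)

787 = 19×40 + 27
40 = 1×27 + 13
27 = 2×13 + 1
13 = 13×1 + 0  (stop)
So 787/40 = [19; 1, 2, 13].

[19; 1, 2, 13]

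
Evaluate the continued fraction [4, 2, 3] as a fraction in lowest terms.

31/7

Fold from the inside: start with 3/1.
  2 + 1/3 = 7/3
  4 + 3/7 = 31/7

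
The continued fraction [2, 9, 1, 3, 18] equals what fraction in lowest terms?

Fold from the inside: start with 18/1.
  3 + 1/18 = 55/18
  1 + 18/55 = 73/55
  9 + 55/73 = 712/73
  2 + 73/712 = 1497/712

1497/712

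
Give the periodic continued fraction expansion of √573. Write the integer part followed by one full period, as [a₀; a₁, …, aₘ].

[23; 1, 14, 1, 46]

a₀ = ⌊√573⌋ = 23.
With m₀=0, d₀=1 and mₖ₊₁ = dₖaₖ − mₖ, dₖ₊₁ = (n − mₖ₊₁²)/dₖ, aₖ₊₁ = ⌊(a₀+mₖ₊₁)/dₖ₊₁⌋:
  k=1: m=23, d=44, a=1
  k=2: m=21, d=3, a=14
  k=3: m=21, d=44, a=1
  k=4: m=23, d=1, a=46
d=1 and a=2a₀=46 at k=4, so the next step gives (m, d) = (23, 44) again — its k=1 value — and the period has length 4.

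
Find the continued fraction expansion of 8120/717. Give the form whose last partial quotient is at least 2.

8120 = 11·717 + 233
717 = 3·233 + 18
233 = 12·18 + 17
18 = 1·17 + 1
17 = 17·1 + 0  (stop)
So 8120/717 = [11; 3, 12, 1, 17].

[11; 3, 12, 1, 17]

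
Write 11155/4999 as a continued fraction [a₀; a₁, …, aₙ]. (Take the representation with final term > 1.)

11155 = 2×4999 + 1157
4999 = 4×1157 + 371
1157 = 3×371 + 44
371 = 8×44 + 19
44 = 2×19 + 6
19 = 3×6 + 1
6 = 6×1 + 0  (stop)
So 11155/4999 = [2; 4, 3, 8, 2, 3, 6].

[2; 4, 3, 8, 2, 3, 6]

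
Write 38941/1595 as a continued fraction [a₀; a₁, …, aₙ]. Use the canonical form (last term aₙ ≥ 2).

38941 = 24·1595 + 661
1595 = 2·661 + 273
661 = 2·273 + 115
273 = 2·115 + 43
115 = 2·43 + 29
43 = 1·29 + 14
29 = 2·14 + 1
14 = 14·1 + 0  (stop)
So 38941/1595 = [24; 2, 2, 2, 2, 1, 2, 14].

[24; 2, 2, 2, 2, 1, 2, 14]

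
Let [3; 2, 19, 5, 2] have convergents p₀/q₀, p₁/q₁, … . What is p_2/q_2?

Using pₖ = aₖpₖ₋₁ + pₖ₋₂, qₖ = aₖqₖ₋₁ + qₖ₋₂ (with p₋₁=1, p₋₂=0, q₋₁=0, q₋₂=1):
  k=0: a=3, p=3, q=1
  k=1: a=2, p=7, q=2
  k=2: a=19, p=136, q=39

136/39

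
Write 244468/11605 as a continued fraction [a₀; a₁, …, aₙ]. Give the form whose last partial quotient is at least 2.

244468 = 21*11605 + 763
11605 = 15*763 + 160
763 = 4*160 + 123
160 = 1*123 + 37
123 = 3*37 + 12
37 = 3*12 + 1
12 = 12*1 + 0  (stop)
So 244468/11605 = [21; 15, 4, 1, 3, 3, 12].

[21; 15, 4, 1, 3, 3, 12]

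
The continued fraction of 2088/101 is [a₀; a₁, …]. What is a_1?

2088 = 20·101 + 68   →  a_0 = 20
101 = 1·68 + 33   →  a_1 = 1

1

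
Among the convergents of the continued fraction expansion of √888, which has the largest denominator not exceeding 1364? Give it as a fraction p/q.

√888 = [29; 1, 3, 1, 58, …] (period length 4).
Convergents:
  p_0/q_0 = 29/1
  p_1/q_1 = 30/1
  p_2/q_2 = 119/4
  p_3/q_3 = 149/5
  p_4/q_4 = 8761/294
  p_5/q_5 = 8910/299
  p_6/q_6 = 35491/1191
  p_7/q_7 = 44401/1490
q_6 = 1191 ≤ 1364 < 1490 = q_7, so the answer is 35491/1191.

35491/1191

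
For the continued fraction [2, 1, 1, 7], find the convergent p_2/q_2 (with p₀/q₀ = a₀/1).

5/2

Using pₖ = aₖpₖ₋₁ + pₖ₋₂, qₖ = aₖqₖ₋₁ + qₖ₋₂ (with p₋₁=1, p₋₂=0, q₋₁=0, q₋₂=1):
  k=0: a=2, p=2, q=1
  k=1: a=1, p=3, q=1
  k=2: a=1, p=5, q=2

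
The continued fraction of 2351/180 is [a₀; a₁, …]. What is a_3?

2351 = 13·180 + 11   →  a_0 = 13
180 = 16·11 + 4   →  a_1 = 16
11 = 2·4 + 3   →  a_2 = 2
4 = 1·3 + 1   →  a_3 = 1

1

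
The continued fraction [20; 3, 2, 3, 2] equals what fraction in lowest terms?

Fold from the inside: start with 2/1.
  3 + 1/2 = 7/2
  2 + 2/7 = 16/7
  3 + 7/16 = 55/16
  20 + 16/55 = 1116/55

1116/55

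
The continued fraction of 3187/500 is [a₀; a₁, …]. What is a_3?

3187 = 6·500 + 187   →  a_0 = 6
500 = 2·187 + 126   →  a_1 = 2
187 = 1·126 + 61   →  a_2 = 1
126 = 2·61 + 4   →  a_3 = 2

2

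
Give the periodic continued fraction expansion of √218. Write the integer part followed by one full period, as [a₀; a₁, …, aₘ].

[14; 1, 3, 3, 1, 28]

a₀ = ⌊√218⌋ = 14.
With m₀=0, d₀=1 and mₖ₊₁ = dₖaₖ − mₖ, dₖ₊₁ = (n − mₖ₊₁²)/dₖ, aₖ₊₁ = ⌊(a₀+mₖ₊₁)/dₖ₊₁⌋:
  k=1: m=14, d=22, a=1
  k=2: m=8, d=7, a=3
  k=3: m=13, d=7, a=3
  k=4: m=8, d=22, a=1
  k=5: m=14, d=1, a=28
d=1 and a=2a₀=28 at k=5, so the next step gives (m, d) = (14, 22) again — its k=1 value — and the period has length 5.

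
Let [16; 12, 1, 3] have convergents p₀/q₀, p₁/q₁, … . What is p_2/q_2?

Using pₖ = aₖpₖ₋₁ + pₖ₋₂, qₖ = aₖqₖ₋₁ + qₖ₋₂ (with p₋₁=1, p₋₂=0, q₋₁=0, q₋₂=1):
  k=0: a=16, p=16, q=1
  k=1: a=12, p=193, q=12
  k=2: a=1, p=209, q=13

209/13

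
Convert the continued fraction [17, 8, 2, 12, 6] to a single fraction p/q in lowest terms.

22065/1289

Fold from the inside: start with 6/1.
  12 + 1/6 = 73/6
  2 + 6/73 = 152/73
  8 + 73/152 = 1289/152
  17 + 152/1289 = 22065/1289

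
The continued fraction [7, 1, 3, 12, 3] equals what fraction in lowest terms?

1171/151

Fold from the inside: start with 3/1.
  12 + 1/3 = 37/3
  3 + 3/37 = 114/37
  1 + 37/114 = 151/114
  7 + 114/151 = 1171/151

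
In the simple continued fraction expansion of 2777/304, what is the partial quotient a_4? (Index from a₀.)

2777 = 9·304 + 41   →  a_0 = 9
304 = 7·41 + 17   →  a_1 = 7
41 = 2·17 + 7   →  a_2 = 2
17 = 2·7 + 3   →  a_3 = 2
7 = 2·3 + 1   →  a_4 = 2

2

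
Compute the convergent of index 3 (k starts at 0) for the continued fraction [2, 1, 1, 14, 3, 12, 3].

73/29

Using pₖ = aₖpₖ₋₁ + pₖ₋₂, qₖ = aₖqₖ₋₁ + qₖ₋₂ (with p₋₁=1, p₋₂=0, q₋₁=0, q₋₂=1):
  k=0: a=2, p=2, q=1
  k=1: a=1, p=3, q=1
  k=2: a=1, p=5, q=2
  k=3: a=14, p=73, q=29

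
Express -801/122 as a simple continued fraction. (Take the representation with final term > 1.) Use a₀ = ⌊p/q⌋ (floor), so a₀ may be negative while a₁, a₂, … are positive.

[-7; 2, 3, 3, 5]

-801 = -7·122 + 53
122 = 2·53 + 16
53 = 3·16 + 5
16 = 3·5 + 1
5 = 5·1 + 0  (stop)
So -801/122 = [-7; 2, 3, 3, 5].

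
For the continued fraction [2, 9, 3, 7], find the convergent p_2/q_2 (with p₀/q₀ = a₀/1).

59/28

Using pₖ = aₖpₖ₋₁ + pₖ₋₂, qₖ = aₖqₖ₋₁ + qₖ₋₂ (with p₋₁=1, p₋₂=0, q₋₁=0, q₋₂=1):
  k=0: a=2, p=2, q=1
  k=1: a=9, p=19, q=9
  k=2: a=3, p=59, q=28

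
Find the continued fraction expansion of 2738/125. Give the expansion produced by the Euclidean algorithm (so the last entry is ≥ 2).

[21; 1, 9, 2, 2, 2]

2738 = 21·125 + 113
125 = 1·113 + 12
113 = 9·12 + 5
12 = 2·5 + 2
5 = 2·2 + 1
2 = 2·1 + 0  (stop)
So 2738/125 = [21; 1, 9, 2, 2, 2].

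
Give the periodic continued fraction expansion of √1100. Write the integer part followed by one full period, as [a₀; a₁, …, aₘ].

[33; 6, 66]

a₀ = ⌊√1100⌋ = 33.
With m₀=0, d₀=1 and mₖ₊₁ = dₖaₖ − mₖ, dₖ₊₁ = (n − mₖ₊₁²)/dₖ, aₖ₊₁ = ⌊(a₀+mₖ₊₁)/dₖ₊₁⌋:
  k=1: m=33, d=11, a=6
  k=2: m=33, d=1, a=66
d=1 and a=2a₀=66 at k=2, so the next step gives (m, d) = (33, 11) again — its k=1 value — and the period has length 2.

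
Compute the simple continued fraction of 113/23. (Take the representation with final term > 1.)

[4; 1, 10, 2]

113 = 4*23 + 21
23 = 1*21 + 2
21 = 10*2 + 1
2 = 2*1 + 0  (stop)
So 113/23 = [4; 1, 10, 2].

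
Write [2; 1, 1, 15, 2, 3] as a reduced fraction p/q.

561/223

Using pₖ = aₖpₖ₋₁ + pₖ₋₂ and qₖ = aₖqₖ₋₁ + qₖ₋₂:
  k=0: a=2, p=2, q=1
  k=1: a=1, p=3, q=1
  k=2: a=1, p=5, q=2
  k=3: a=15, p=78, q=31
  k=4: a=2, p=161, q=64
  k=5: a=3, p=561, q=223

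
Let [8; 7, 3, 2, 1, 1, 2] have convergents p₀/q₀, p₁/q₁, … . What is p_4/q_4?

Using pₖ = aₖpₖ₋₁ + pₖ₋₂, qₖ = aₖqₖ₋₁ + qₖ₋₂ (with p₋₁=1, p₋₂=0, q₋₁=0, q₋₂=1):
  k=0: a=8, p=8, q=1
  k=1: a=7, p=57, q=7
  k=2: a=3, p=179, q=22
  k=3: a=2, p=415, q=51
  k=4: a=1, p=594, q=73

594/73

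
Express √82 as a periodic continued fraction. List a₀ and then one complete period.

a₀ = ⌊√82⌋ = 9.
With m₀=0, d₀=1 and mₖ₊₁ = dₖaₖ − mₖ, dₖ₊₁ = (n − mₖ₊₁²)/dₖ, aₖ₊₁ = ⌊(a₀+mₖ₊₁)/dₖ₊₁⌋:
  k=1: m=9, d=1, a=18
d=1 and a=2a₀=18 at k=1, so the next step gives (m, d) = (9, 1) again — its k=1 value — and the period has length 1.

[9; 18]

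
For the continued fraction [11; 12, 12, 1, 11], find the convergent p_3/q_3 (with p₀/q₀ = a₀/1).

Using pₖ = aₖpₖ₋₁ + pₖ₋₂, qₖ = aₖqₖ₋₁ + qₖ₋₂ (with p₋₁=1, p₋₂=0, q₋₁=0, q₋₂=1):
  k=0: a=11, p=11, q=1
  k=1: a=12, p=133, q=12
  k=2: a=12, p=1607, q=145
  k=3: a=1, p=1740, q=157

1740/157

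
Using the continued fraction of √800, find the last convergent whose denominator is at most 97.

2687/95

√800 = [28; 3, 1, 1, 13, 1, 1, 3, 56, …] (period length 8).
Convergents:
  p_0/q_0 = 28/1
  p_1/q_1 = 85/3
  p_2/q_2 = 113/4
  p_3/q_3 = 198/7
  p_4/q_4 = 2687/95
  p_5/q_5 = 2885/102
q_4 = 95 ≤ 97 < 102 = q_5, so the answer is 2687/95.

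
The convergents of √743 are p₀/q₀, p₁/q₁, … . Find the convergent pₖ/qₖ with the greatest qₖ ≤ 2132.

√743 = [27; 3, 1, 7, 27, 7, 1, 3, 54, …] (period length 8).
Convergents:
  p_0/q_0 = 27/1
  p_1/q_1 = 82/3
  p_2/q_2 = 109/4
  p_3/q_3 = 845/31
  p_4/q_4 = 22924/841
  p_5/q_5 = 161313/5918
q_4 = 841 ≤ 2132 < 5918 = q_5, so the answer is 22924/841.

22924/841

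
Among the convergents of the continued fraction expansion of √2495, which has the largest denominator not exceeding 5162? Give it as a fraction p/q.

99850/1999

√2495 = [49; 1, 18, 1, 98, …] (period length 4).
Convergents:
  p_0/q_0 = 49/1
  p_1/q_1 = 50/1
  p_2/q_2 = 949/19
  p_3/q_3 = 999/20
  p_4/q_4 = 98851/1979
  p_5/q_5 = 99850/1999
  p_6/q_6 = 1896151/37961
q_5 = 1999 ≤ 5162 < 37961 = q_6, so the answer is 99850/1999.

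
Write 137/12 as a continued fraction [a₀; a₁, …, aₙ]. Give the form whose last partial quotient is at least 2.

[11; 2, 2, 2]

137 = 11*12 + 5
12 = 2*5 + 2
5 = 2*2 + 1
2 = 2*1 + 0  (stop)
So 137/12 = [11; 2, 2, 2].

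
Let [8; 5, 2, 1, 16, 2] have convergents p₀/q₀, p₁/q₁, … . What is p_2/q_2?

Using pₖ = aₖpₖ₋₁ + pₖ₋₂, qₖ = aₖqₖ₋₁ + qₖ₋₂ (with p₋₁=1, p₋₂=0, q₋₁=0, q₋₂=1):
  k=0: a=8, p=8, q=1
  k=1: a=5, p=41, q=5
  k=2: a=2, p=90, q=11

90/11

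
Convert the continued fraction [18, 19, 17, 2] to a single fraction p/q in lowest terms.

12041/667

Fold from the inside: start with 2/1.
  17 + 1/2 = 35/2
  19 + 2/35 = 667/35
  18 + 35/667 = 12041/667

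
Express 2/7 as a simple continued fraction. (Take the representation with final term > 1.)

[0; 3, 2]

2 = 0·7 + 2
7 = 3·2 + 1
2 = 2·1 + 0  (stop)
So 2/7 = [0; 3, 2].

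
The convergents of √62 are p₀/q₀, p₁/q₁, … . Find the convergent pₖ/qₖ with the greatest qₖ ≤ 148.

√62 = [7; 1, 6, 1, 14, …] (period length 4).
Convergents:
  p_0/q_0 = 7/1
  p_1/q_1 = 8/1
  p_2/q_2 = 55/7
  p_3/q_3 = 63/8
  p_4/q_4 = 937/119
  p_5/q_5 = 1000/127
  p_6/q_6 = 6937/881
q_5 = 127 ≤ 148 < 881 = q_6, so the answer is 1000/127.

1000/127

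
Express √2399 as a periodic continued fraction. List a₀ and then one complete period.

a₀ = ⌊√2399⌋ = 48.
With m₀=0, d₀=1 and mₖ₊₁ = dₖaₖ − mₖ, dₖ₊₁ = (n − mₖ₊₁²)/dₖ, aₖ₊₁ = ⌊(a₀+mₖ₊₁)/dₖ₊₁⌋:
  k=1: m=48, d=95, a=1
  k=2: m=47, d=2, a=47
  k=3: m=47, d=95, a=1
  k=4: m=48, d=1, a=96
d=1 and a=2a₀=96 at k=4, so the next step gives (m, d) = (48, 95) again — its k=1 value — and the period has length 4.

[48; 1, 47, 1, 96]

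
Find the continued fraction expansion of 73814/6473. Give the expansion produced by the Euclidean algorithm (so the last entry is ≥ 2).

[11; 2, 2, 11, 2, 10, 2, 2]

73814 = 11·6473 + 2611
6473 = 2·2611 + 1251
2611 = 2·1251 + 109
1251 = 11·109 + 52
109 = 2·52 + 5
52 = 10·5 + 2
5 = 2·2 + 1
2 = 2·1 + 0  (stop)
So 73814/6473 = [11; 2, 2, 11, 2, 10, 2, 2].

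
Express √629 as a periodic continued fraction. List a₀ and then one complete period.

[25; 12, 1, 1, 12, 50]

a₀ = ⌊√629⌋ = 25.
With m₀=0, d₀=1 and mₖ₊₁ = dₖaₖ − mₖ, dₖ₊₁ = (n − mₖ₊₁²)/dₖ, aₖ₊₁ = ⌊(a₀+mₖ₊₁)/dₖ₊₁⌋:
  k=1: m=25, d=4, a=12
  k=2: m=23, d=25, a=1
  k=3: m=2, d=25, a=1
  k=4: m=23, d=4, a=12
  k=5: m=25, d=1, a=50
d=1 and a=2a₀=50 at k=5, so the next step gives (m, d) = (25, 4) again — its k=1 value — and the period has length 5.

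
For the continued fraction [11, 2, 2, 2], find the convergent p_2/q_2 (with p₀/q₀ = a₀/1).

57/5

Using pₖ = aₖpₖ₋₁ + pₖ₋₂, qₖ = aₖqₖ₋₁ + qₖ₋₂ (with p₋₁=1, p₋₂=0, q₋₁=0, q₋₂=1):
  k=0: a=11, p=11, q=1
  k=1: a=2, p=23, q=2
  k=2: a=2, p=57, q=5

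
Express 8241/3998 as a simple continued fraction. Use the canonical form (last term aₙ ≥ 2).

[2; 16, 3, 7, 11]

8241 = 2·3998 + 245
3998 = 16·245 + 78
245 = 3·78 + 11
78 = 7·11 + 1
11 = 11·1 + 0  (stop)
So 8241/3998 = [2; 16, 3, 7, 11].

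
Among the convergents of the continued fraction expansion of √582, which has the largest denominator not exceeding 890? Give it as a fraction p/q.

√582 = [24; 8, 48, …] (period length 2).
Convergents:
  p_0/q_0 = 24/1
  p_1/q_1 = 193/8
  p_2/q_2 = 9288/385
  p_3/q_3 = 74497/3088
q_2 = 385 ≤ 890 < 3088 = q_3, so the answer is 9288/385.

9288/385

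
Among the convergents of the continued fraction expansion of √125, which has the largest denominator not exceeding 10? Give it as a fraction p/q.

67/6

√125 = [11; 5, 1, 1, 5, 22, …] (period length 5).
Convergents:
  p_0/q_0 = 11/1
  p_1/q_1 = 56/5
  p_2/q_2 = 67/6
  p_3/q_3 = 123/11
q_2 = 6 ≤ 10 < 11 = q_3, so the answer is 67/6.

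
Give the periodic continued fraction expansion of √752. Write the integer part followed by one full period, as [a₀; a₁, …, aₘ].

[27; 2, 2, 1, 2, 1, 2, 2, 54]

a₀ = ⌊√752⌋ = 27.
With m₀=0, d₀=1 and mₖ₊₁ = dₖaₖ − mₖ, dₖ₊₁ = (n − mₖ₊₁²)/dₖ, aₖ₊₁ = ⌊(a₀+mₖ₊₁)/dₖ₊₁⌋:
  k=1: m=27, d=23, a=2
  k=2: m=19, d=17, a=2
  k=3: m=15, d=31, a=1
  k=4: m=16, d=16, a=2
  k=5: m=16, d=31, a=1
  k=6: m=15, d=17, a=2
  k=7: m=19, d=23, a=2
  k=8: m=27, d=1, a=54
d=1 and a=2a₀=54 at k=8, so the next step gives (m, d) = (27, 23) again — its k=1 value — and the period has length 8.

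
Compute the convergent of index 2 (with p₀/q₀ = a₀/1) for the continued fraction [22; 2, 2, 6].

112/5

Using pₖ = aₖpₖ₋₁ + pₖ₋₂, qₖ = aₖqₖ₋₁ + qₖ₋₂ (with p₋₁=1, p₋₂=0, q₋₁=0, q₋₂=1):
  k=0: a=22, p=22, q=1
  k=1: a=2, p=45, q=2
  k=2: a=2, p=112, q=5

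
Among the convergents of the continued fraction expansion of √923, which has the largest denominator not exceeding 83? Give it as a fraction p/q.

638/21

√923 = [30; 2, 1, 1, 1, 2, 60, …] (period length 6).
Convergents:
  p_0/q_0 = 30/1
  p_1/q_1 = 61/2
  p_2/q_2 = 91/3
  p_3/q_3 = 152/5
  p_4/q_4 = 243/8
  p_5/q_5 = 638/21
  p_6/q_6 = 38523/1268
q_5 = 21 ≤ 83 < 1268 = q_6, so the answer is 638/21.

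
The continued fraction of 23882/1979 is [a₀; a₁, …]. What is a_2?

23882 = 12·1979 + 134   →  a_0 = 12
1979 = 14·134 + 103   →  a_1 = 14
134 = 1·103 + 31   →  a_2 = 1

1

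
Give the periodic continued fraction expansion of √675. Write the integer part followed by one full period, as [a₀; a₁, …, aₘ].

a₀ = ⌊√675⌋ = 25.

[25; 1, 50]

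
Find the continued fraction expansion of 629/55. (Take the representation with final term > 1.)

[11; 2, 3, 2, 3]

629 = 11×55 + 24
55 = 2×24 + 7
24 = 3×7 + 3
7 = 2×3 + 1
3 = 3×1 + 0  (stop)
So 629/55 = [11; 2, 3, 2, 3].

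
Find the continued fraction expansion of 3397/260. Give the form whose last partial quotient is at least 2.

[13; 15, 3, 2, 2]

3397 = 13*260 + 17
260 = 15*17 + 5
17 = 3*5 + 2
5 = 2*2 + 1
2 = 2*1 + 0  (stop)
So 3397/260 = [13; 15, 3, 2, 2].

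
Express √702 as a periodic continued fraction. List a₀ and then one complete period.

[26; 2, 52]

a₀ = ⌊√702⌋ = 26.
With m₀=0, d₀=1 and mₖ₊₁ = dₖaₖ − mₖ, dₖ₊₁ = (n − mₖ₊₁²)/dₖ, aₖ₊₁ = ⌊(a₀+mₖ₊₁)/dₖ₊₁⌋:
  k=1: m=26, d=26, a=2
  k=2: m=26, d=1, a=52
d=1 and a=2a₀=52 at k=2, so the next step gives (m, d) = (26, 26) again — its k=1 value — and the period has length 2.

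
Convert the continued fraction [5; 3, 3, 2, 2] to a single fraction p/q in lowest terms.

Using pₖ = aₖpₖ₋₁ + pₖ₋₂ and qₖ = aₖqₖ₋₁ + qₖ₋₂:
  k=0: a=5, p=5, q=1
  k=1: a=3, p=16, q=3
  k=2: a=3, p=53, q=10
  k=3: a=2, p=122, q=23
  k=4: a=2, p=297, q=56

297/56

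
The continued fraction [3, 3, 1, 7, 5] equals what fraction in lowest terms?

Using pₖ = aₖpₖ₋₁ + pₖ₋₂ and qₖ = aₖqₖ₋₁ + qₖ₋₂:
  k=0: a=3, p=3, q=1
  k=1: a=3, p=10, q=3
  k=2: a=1, p=13, q=4
  k=3: a=7, p=101, q=31
  k=4: a=5, p=518, q=159

518/159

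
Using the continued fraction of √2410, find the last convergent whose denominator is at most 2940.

√2410 = [49; 10, 1, 8, 1, 10, 98, …] (period length 6).
Convergents:
  p_0/q_0 = 49/1
  p_1/q_1 = 491/10
  p_2/q_2 = 540/11
  p_3/q_3 = 4811/98
  p_4/q_4 = 5351/109
  p_5/q_5 = 58321/1188
  p_6/q_6 = 5720809/116533
q_5 = 1188 ≤ 2940 < 116533 = q_6, so the answer is 58321/1188.

58321/1188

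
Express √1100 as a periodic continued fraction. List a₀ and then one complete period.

[33; 6, 66]

a₀ = ⌊√1100⌋ = 33.
With m₀=0, d₀=1 and mₖ₊₁ = dₖaₖ − mₖ, dₖ₊₁ = (n − mₖ₊₁²)/dₖ, aₖ₊₁ = ⌊(a₀+mₖ₊₁)/dₖ₊₁⌋:
  k=1: m=33, d=11, a=6
  k=2: m=33, d=1, a=66
d=1 and a=2a₀=66 at k=2, so the next step gives (m, d) = (33, 11) again — its k=1 value — and the period has length 2.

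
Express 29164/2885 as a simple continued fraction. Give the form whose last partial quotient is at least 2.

29164 = 10*2885 + 314
2885 = 9*314 + 59
314 = 5*59 + 19
59 = 3*19 + 2
19 = 9*2 + 1
2 = 2*1 + 0  (stop)
So 29164/2885 = [10; 9, 5, 3, 9, 2].

[10; 9, 5, 3, 9, 2]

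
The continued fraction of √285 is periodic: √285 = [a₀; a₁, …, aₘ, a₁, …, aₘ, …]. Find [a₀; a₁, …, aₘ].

a₀ = ⌊√285⌋ = 16.
With m₀=0, d₀=1 and mₖ₊₁ = dₖaₖ − mₖ, dₖ₊₁ = (n − mₖ₊₁²)/dₖ, aₖ₊₁ = ⌊(a₀+mₖ₊₁)/dₖ₊₁⌋:
  k=1: m=16, d=29, a=1
  k=2: m=13, d=4, a=7
  k=3: m=15, d=15, a=2
  k=4: m=15, d=4, a=7
  k=5: m=13, d=29, a=1
  k=6: m=16, d=1, a=32
d=1 and a=2a₀=32 at k=6, so the next step gives (m, d) = (16, 29) again — its k=1 value — and the period has length 6.

[16; 1, 7, 2, 7, 1, 32]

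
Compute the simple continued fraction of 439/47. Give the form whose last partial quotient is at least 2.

[9; 2, 1, 15]

439 = 9×47 + 16
47 = 2×16 + 15
16 = 1×15 + 1
15 = 15×1 + 0  (stop)
So 439/47 = [9; 2, 1, 15].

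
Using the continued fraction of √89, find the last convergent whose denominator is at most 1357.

9217/977

√89 = [9; 2, 3, 3, 2, 18, …] (period length 5).
Convergents:
  p_0/q_0 = 9/1
  p_1/q_1 = 19/2
  p_2/q_2 = 66/7
  p_3/q_3 = 217/23
  p_4/q_4 = 500/53
  p_5/q_5 = 9217/977
  p_6/q_6 = 18934/2007
q_5 = 977 ≤ 1357 < 2007 = q_6, so the answer is 9217/977.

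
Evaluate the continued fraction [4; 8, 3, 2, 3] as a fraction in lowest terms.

820/199

Fold from the inside: start with 3/1.
  2 + 1/3 = 7/3
  3 + 3/7 = 24/7
  8 + 7/24 = 199/24
  4 + 24/199 = 820/199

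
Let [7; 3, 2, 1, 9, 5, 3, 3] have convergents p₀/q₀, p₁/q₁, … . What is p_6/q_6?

Using pₖ = aₖpₖ₋₁ + pₖ₋₂, qₖ = aₖqₖ₋₁ + qₖ₋₂ (with p₋₁=1, p₋₂=0, q₋₁=0, q₋₂=1):
  k=0: a=7, p=7, q=1
  k=1: a=3, p=22, q=3
  k=2: a=2, p=51, q=7
  k=3: a=1, p=73, q=10
  k=4: a=9, p=708, q=97
  k=5: a=5, p=3613, q=495
  k=6: a=3, p=11547, q=1582

11547/1582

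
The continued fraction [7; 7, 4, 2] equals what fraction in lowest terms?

Using pₖ = aₖpₖ₋₁ + pₖ₋₂ and qₖ = aₖqₖ₋₁ + qₖ₋₂:
  k=0: a=7, p=7, q=1
  k=1: a=7, p=50, q=7
  k=2: a=4, p=207, q=29
  k=3: a=2, p=464, q=65

464/65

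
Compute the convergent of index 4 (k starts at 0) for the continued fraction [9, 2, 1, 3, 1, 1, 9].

131/14

Using pₖ = aₖpₖ₋₁ + pₖ₋₂, qₖ = aₖqₖ₋₁ + qₖ₋₂ (with p₋₁=1, p₋₂=0, q₋₁=0, q₋₂=1):
  k=0: a=9, p=9, q=1
  k=1: a=2, p=19, q=2
  k=2: a=1, p=28, q=3
  k=3: a=3, p=103, q=11
  k=4: a=1, p=131, q=14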